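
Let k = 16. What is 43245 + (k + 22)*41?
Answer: 44803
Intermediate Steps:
43245 + (k + 22)*41 = 43245 + (16 + 22)*41 = 43245 + 38*41 = 43245 + 1558 = 44803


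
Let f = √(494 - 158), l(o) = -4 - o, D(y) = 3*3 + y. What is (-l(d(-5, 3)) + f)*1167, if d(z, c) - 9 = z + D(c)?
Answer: 23340 + 4668*√21 ≈ 44731.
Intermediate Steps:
D(y) = 9 + y
d(z, c) = 18 + c + z (d(z, c) = 9 + (z + (9 + c)) = 9 + (9 + c + z) = 18 + c + z)
f = 4*√21 (f = √336 = 4*√21 ≈ 18.330)
(-l(d(-5, 3)) + f)*1167 = (-(-4 - (18 + 3 - 5)) + 4*√21)*1167 = (-(-4 - 1*16) + 4*√21)*1167 = (-(-4 - 16) + 4*√21)*1167 = (-1*(-20) + 4*√21)*1167 = (20 + 4*√21)*1167 = 23340 + 4668*√21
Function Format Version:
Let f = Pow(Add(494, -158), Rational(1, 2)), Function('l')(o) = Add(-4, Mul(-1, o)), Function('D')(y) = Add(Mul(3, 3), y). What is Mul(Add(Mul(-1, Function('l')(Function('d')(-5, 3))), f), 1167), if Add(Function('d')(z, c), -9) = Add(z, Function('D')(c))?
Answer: Add(23340, Mul(4668, Pow(21, Rational(1, 2)))) ≈ 44731.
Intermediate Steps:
Function('D')(y) = Add(9, y)
Function('d')(z, c) = Add(18, c, z) (Function('d')(z, c) = Add(9, Add(z, Add(9, c))) = Add(9, Add(9, c, z)) = Add(18, c, z))
f = Mul(4, Pow(21, Rational(1, 2))) (f = Pow(336, Rational(1, 2)) = Mul(4, Pow(21, Rational(1, 2))) ≈ 18.330)
Mul(Add(Mul(-1, Function('l')(Function('d')(-5, 3))), f), 1167) = Mul(Add(Mul(-1, Add(-4, Mul(-1, Add(18, 3, -5)))), Mul(4, Pow(21, Rational(1, 2)))), 1167) = Mul(Add(Mul(-1, Add(-4, Mul(-1, 16))), Mul(4, Pow(21, Rational(1, 2)))), 1167) = Mul(Add(Mul(-1, Add(-4, -16)), Mul(4, Pow(21, Rational(1, 2)))), 1167) = Mul(Add(Mul(-1, -20), Mul(4, Pow(21, Rational(1, 2)))), 1167) = Mul(Add(20, Mul(4, Pow(21, Rational(1, 2)))), 1167) = Add(23340, Mul(4668, Pow(21, Rational(1, 2))))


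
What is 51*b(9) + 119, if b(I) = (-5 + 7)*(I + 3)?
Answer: 1343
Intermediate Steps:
b(I) = 6 + 2*I (b(I) = 2*(3 + I) = 6 + 2*I)
51*b(9) + 119 = 51*(6 + 2*9) + 119 = 51*(6 + 18) + 119 = 51*24 + 119 = 1224 + 119 = 1343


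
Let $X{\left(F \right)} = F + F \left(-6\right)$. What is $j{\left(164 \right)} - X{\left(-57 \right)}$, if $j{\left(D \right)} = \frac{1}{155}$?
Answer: $- \frac{44174}{155} \approx -284.99$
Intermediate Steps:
$j{\left(D \right)} = \frac{1}{155}$
$X{\left(F \right)} = - 5 F$ ($X{\left(F \right)} = F - 6 F = - 5 F$)
$j{\left(164 \right)} - X{\left(-57 \right)} = \frac{1}{155} - \left(-5\right) \left(-57\right) = \frac{1}{155} - 285 = - \frac{44174}{155}$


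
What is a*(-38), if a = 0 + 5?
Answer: -190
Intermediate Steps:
a = 5
a*(-38) = 5*(-38) = -190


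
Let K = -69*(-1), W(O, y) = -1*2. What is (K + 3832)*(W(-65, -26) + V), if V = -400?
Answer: -1568202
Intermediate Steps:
W(O, y) = -2
K = 69
(K + 3832)*(W(-65, -26) + V) = (69 + 3832)*(-2 - 400) = 3901*(-402) = -1568202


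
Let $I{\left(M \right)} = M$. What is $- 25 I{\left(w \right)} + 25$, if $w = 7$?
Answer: $-150$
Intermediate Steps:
$- 25 I{\left(w \right)} + 25 = \left(-25\right) 7 + 25 = -175 + 25 = -150$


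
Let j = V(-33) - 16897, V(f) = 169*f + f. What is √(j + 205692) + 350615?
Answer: 350615 + √183185 ≈ 3.5104e+5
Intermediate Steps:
V(f) = 170*f
j = -22507 (j = 170*(-33) - 16897 = -5610 - 16897 = -22507)
√(j + 205692) + 350615 = √(-22507 + 205692) + 350615 = √183185 + 350615 = 350615 + √183185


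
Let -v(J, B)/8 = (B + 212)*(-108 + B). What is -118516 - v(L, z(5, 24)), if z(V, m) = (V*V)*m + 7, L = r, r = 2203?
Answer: 3150932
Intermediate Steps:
L = 2203
z(V, m) = 7 + m*V² (z(V, m) = V²*m + 7 = m*V² + 7 = 7 + m*V²)
v(J, B) = -8*(-108 + B)*(212 + B) (v(J, B) = -8*(B + 212)*(-108 + B) = -8*(212 + B)*(-108 + B) = -8*(-108 + B)*(212 + B))
-118516 - v(L, z(5, 24)) = -118516 - (183168 - 832*(7 + 24*5²) - 8*(7 + 24*5²)²) = -118516 - (183168 - 832*(7 + 24*25) - 8*(7 + 24*25)²) = -118516 - (183168 - 832*(7 + 600) - 8*(7 + 600)²) = -118516 - (183168 - 832*607 - 8*607²) = -118516 - (183168 - 505024 - 8*368449) = -118516 - (183168 - 505024 - 2947592) = -118516 - 1*(-3269448) = -118516 + 3269448 = 3150932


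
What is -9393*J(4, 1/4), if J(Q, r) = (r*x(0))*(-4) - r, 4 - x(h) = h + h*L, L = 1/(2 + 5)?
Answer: 159681/4 ≈ 39920.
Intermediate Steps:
L = 1/7 ≈ 0.14286
x(h) = 4 - 8*h/7 (x(h) = 4 - (h + h*(1/7)) = 4 - (h + h/7) = 4 - 8*h/7)
J(Q, r) = -17*r (J(Q, r) = (r*(4 - 8/7*0))*(-4) - r = (r*(4 + 0))*(-4) - r = (r*4)*(-4) - r = (4*r)*(-4) - r = -16*r - r = -17*r)
-9393*J(4, 1/4) = -(-159681)/4 = -9393*(-17/4) = 159681/4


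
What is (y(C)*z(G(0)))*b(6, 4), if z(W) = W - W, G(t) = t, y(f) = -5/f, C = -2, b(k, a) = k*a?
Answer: 0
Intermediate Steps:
b(k, a) = a*k
z(W) = 0
(y(C)*z(G(0)))*b(6, 4) = (-5/(-2)*0)*(4*6) = (-5*(-1/2)*0)*24 = ((5/2)*0)*24 = 0*24 = 0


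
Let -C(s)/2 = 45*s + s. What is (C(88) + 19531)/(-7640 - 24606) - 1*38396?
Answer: -1238128851/32246 ≈ -38396.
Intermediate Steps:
C(s) = -92*s (C(s) = -2*(45*s + s) = -92*s)
(C(88) + 19531)/(-7640 - 24606) - 1*38396 = (-92*88 + 19531)/(-7640 - 24606) - 1*38396 = (-8096 + 19531)/(-32246) - 38396 = 11435*(-1/32246) - 38396 = -11435/32246 - 38396 = -1238128851/32246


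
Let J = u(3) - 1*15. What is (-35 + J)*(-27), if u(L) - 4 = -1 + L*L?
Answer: 1026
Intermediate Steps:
u(L) = 3 + L**2 (u(L) = 4 + (-1 + L*L) = 4 + (-1 + L**2) = 3 + L**2)
J = -3 (J = (3 + 3**2) - 1*15 = (3 + 9) - 15 = 12 - 15 = -3)
(-35 + J)*(-27) = (-35 - 3)*(-27) = -38*(-27) = 1026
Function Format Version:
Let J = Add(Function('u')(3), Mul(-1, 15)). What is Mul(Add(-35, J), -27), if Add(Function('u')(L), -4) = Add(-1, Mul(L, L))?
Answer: 1026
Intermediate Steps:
Function('u')(L) = Add(3, Pow(L, 2)) (Function('u')(L) = Add(4, Add(-1, Mul(L, L))) = Add(4, Add(-1, Pow(L, 2))) = Add(3, Pow(L, 2)))
J = -3 (J = Add(Add(3, Pow(3, 2)), Mul(-1, 15)) = Add(Add(3, 9), -15) = Add(12, -15) = -3)
Mul(Add(-35, J), -27) = Mul(Add(-35, -3), -27) = Mul(-38, -27) = 1026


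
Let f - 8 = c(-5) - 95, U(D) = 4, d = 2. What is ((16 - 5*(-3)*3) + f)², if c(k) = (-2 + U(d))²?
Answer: 484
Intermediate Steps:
c(k) = 4 (c(k) = (-2 + 4)² = 2² = 4)
f = -83 (f = 8 + (4 - 95) = 8 - 91 = -83)
((16 - 5*(-3)*3) + f)² = ((16 - 5*(-3)*3) - 83)² = ((16 + 15*3) - 83)² = ((16 + 45) - 83)² = (61 - 83)² = (-22)² = 484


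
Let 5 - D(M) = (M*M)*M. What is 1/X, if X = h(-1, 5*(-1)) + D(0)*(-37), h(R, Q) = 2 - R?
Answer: -1/182 ≈ -0.0054945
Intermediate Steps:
D(M) = 5 - M³ (D(M) = 5 - M*M*M = 5 - M²*M = 5 - M³)
X = -182 (X = (2 - 1*(-1)) + (5 - 1*0³)*(-37) = (2 + 1) + (5 - 1*0)*(-37) = 3 + (5 + 0)*(-37) = 3 + 5*(-37) = 3 - 185 = -182)
1/X = 1/(-182) = -1/182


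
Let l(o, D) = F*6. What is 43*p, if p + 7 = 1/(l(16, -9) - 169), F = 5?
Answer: -41882/139 ≈ -301.31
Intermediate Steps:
l(o, D) = 30 (l(o, D) = 5*6 = 30)
p = -974/139 (p = -7 + 1/(30 - 169) = -7 + 1/(-139) = -7 - 1/139 = -974/139 ≈ -7.0072)
43*p = 43*(-974/139) = -41882/139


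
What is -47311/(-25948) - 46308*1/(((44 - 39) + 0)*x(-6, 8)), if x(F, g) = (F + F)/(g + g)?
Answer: 1602369867/129740 ≈ 12351.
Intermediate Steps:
x(F, g) = F/g (x(F, g) = (2*F)/((2*g)) = (2*F)*(1/(2*g)) = F/g)
-47311/(-25948) - 46308*1/(((44 - 39) + 0)*x(-6, 8)) = -47311/(-25948) - 46308*(-4/(3*((44 - 39) + 0))) = -47311*(-1/25948) - 46308*(-4/(3*(5 + 0))) = 47311/25948 - 46308/(5*(-¾)) = 47311/25948 - 46308/(-15/4) = 47311/25948 - 46308*(-4/15) = 47311/25948 + 61744/5 = 1602369867/129740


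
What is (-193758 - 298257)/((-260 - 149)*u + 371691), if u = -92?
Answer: -492015/409319 ≈ -1.2020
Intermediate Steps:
(-193758 - 298257)/((-260 - 149)*u + 371691) = (-193758 - 298257)/((-260 - 149)*(-92) + 371691) = -492015/(-409*(-92) + 371691) = -492015/(37628 + 371691) = -492015/409319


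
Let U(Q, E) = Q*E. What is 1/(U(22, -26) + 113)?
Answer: -1/459 ≈ -0.0021787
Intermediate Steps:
U(Q, E) = E*Q
1/(U(22, -26) + 113) = 1/(-26*22 + 113) = 1/(-572 + 113) = 1/(-459) = -1/459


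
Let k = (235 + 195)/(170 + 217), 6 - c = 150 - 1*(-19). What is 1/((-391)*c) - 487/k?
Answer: -279341729/637330 ≈ -438.30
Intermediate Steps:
c = -163 (c = 6 - (150 - 1*(-19)) = 6 - (150 + 19) = 6 - 1*169 = 6 - 169 = -163)
k = 10/9 (k = 430/387 = 430*(1/387) = 10/9 ≈ 1.1111)
1/((-391)*c) - 487/k = 1/(-391*(-163)) - 487/10/9 = -1/391*(-1/163) - 487*9/10 = 1/63733 - 4383/10 = -279341729/637330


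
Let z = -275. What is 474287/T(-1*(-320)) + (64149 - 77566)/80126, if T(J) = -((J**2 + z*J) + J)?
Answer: -19100109201/589727360 ≈ -32.388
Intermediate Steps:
T(J) = -J**2 + 274*J (T(J) = -((J**2 - 275*J) + J) = -(J**2 - 274*J) = -J**2 + 274*J)
474287/T(-1*(-320)) + (64149 - 77566)/80126 = 474287/(((-1*(-320))*(274 - (-1)*(-320)))) + (64149 - 77566)/80126 = 474287/((320*(274 - 1*320))) - 13417*1/80126 = 474287/((320*(274 - 320))) - 13417/80126 = 474287/((320*(-46))) - 13417/80126 = 474287/(-14720) - 13417/80126 = 474287*(-1/14720) - 13417/80126 = -474287/14720 - 13417/80126 = -19100109201/589727360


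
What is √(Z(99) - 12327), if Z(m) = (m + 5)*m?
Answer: I*√2031 ≈ 45.067*I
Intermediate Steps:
Z(m) = m*(5 + m) (Z(m) = (5 + m)*m = m*(5 + m))
√(Z(99) - 12327) = √(99*(5 + 99) - 12327) = √(99*104 - 12327) = √(10296 - 12327) = √(-2031) = I*√2031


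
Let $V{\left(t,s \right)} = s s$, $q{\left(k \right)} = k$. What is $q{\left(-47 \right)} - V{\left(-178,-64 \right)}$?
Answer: $-4143$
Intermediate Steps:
$V{\left(t,s \right)} = s^{2}$
$q{\left(-47 \right)} - V{\left(-178,-64 \right)} = -47 - \left(-64\right)^{2} = -47 - 4096 = -4143$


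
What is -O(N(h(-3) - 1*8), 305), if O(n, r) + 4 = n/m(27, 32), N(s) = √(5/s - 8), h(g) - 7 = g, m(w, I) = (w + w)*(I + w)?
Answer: 4 - I*√37/6372 ≈ 4.0 - 0.00095461*I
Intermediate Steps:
m(w, I) = 2*w*(I + w) (m(w, I) = (2*w)*(I + w) = 2*w*(I + w))
h(g) = 7 + g
N(s) = √(-8 + 5/s)
O(n, r) = -4 + n/3186 (O(n, r) = -4 + n/((2*27*(32 + 27))) = -4 + n/((2*27*59)) = -4 + n/3186)
-O(N(h(-3) - 1*8), 305) = -(-4 + √(-8 + 5/((7 - 3) - 1*8))/3186) = -(-4 + √(-8 + 5/(4 - 8))/3186) = -(-4 + √(-8 + 5/(-4))/3186) = -(-4 + √(-8 + 5*(-¼))/3186) = -(-4 + √(-8 - 5/4)/3186) = -(-4 + √(-37/4)/3186) = -(-4 + (I*√37/2)/3186) = -(-4 + I*√37/6372) = 4 - I*√37/6372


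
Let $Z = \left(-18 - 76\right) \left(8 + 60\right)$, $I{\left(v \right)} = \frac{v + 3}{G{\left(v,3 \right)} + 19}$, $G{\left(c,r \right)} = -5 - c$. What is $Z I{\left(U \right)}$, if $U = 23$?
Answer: $\frac{166192}{9} \approx 18466.0$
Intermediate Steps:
$I{\left(v \right)} = \frac{3 + v}{14 - v}$ ($I{\left(v \right)} = \frac{v + 3}{\left(-5 - v\right) + 19} = \frac{3 + v}{14 - v}$)
$Z = -6392$ ($Z = \left(-18 - 76\right) 68 = \left(-94\right) 68 = -6392$)
$Z I{\left(U \right)} = - 6392 \frac{-3 - 23}{-14 + 23} = - 6392 \frac{-3 - 23}{9} = - 6392 \cdot \frac{1}{9} \left(-26\right) = \left(-6392\right) \left(- \frac{26}{9}\right) = \frac{166192}{9}$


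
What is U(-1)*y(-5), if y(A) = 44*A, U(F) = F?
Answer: 220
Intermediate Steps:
U(-1)*y(-5) = -44*(-5) = -1*(-220) = 220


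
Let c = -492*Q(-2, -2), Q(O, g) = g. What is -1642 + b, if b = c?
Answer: -658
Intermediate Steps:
c = 984 (c = -492*(-2) = 984)
b = 984
-1642 + b = -1642 + 984 = -658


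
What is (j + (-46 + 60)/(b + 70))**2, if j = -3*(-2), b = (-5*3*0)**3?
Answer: 961/25 ≈ 38.440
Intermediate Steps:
b = 0 (b = (-15*0)**3 = 0**3 = 0)
j = 6
(j + (-46 + 60)/(b + 70))**2 = (6 + (-46 + 60)/(0 + 70))**2 = (6 + 14/70)**2 = (6 + 14*(1/70))**2 = (6 + 1/5)**2 = (31/5)**2 = 961/25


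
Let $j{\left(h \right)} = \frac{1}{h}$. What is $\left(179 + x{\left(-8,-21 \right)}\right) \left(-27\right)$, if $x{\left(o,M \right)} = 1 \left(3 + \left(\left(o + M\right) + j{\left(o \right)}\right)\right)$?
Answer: $- \frac{33021}{8} \approx -4127.6$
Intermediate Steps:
$x{\left(o,M \right)} = 3 + M + o + \frac{1}{o}$ ($x{\left(o,M \right)} = 1 \left(3 + \left(\left(o + M\right) + \frac{1}{o}\right)\right) = 1 \left(3 + \left(\left(M + o\right) + \frac{1}{o}\right)\right) = 1 \left(3 + \left(M + o + \frac{1}{o}\right)\right) = 1 \left(3 + M + o + \frac{1}{o}\right) = 3 + M + o + \frac{1}{o}$)
$\left(179 + x{\left(-8,-21 \right)}\right) \left(-27\right) = \left(179 + \left(3 - 21 - 8 + \frac{1}{-8}\right)\right) \left(-27\right) = \left(179 - \frac{209}{8}\right) \left(-27\right) = \frac{1223}{8} \left(-27\right) = - \frac{33021}{8}$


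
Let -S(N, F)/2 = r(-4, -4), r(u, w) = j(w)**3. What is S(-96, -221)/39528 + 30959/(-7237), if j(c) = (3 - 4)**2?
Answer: -611880913/143032068 ≈ -4.2779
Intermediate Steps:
j(c) = 1 (j(c) = (-1)**2 = 1)
r(u, w) = 1 (r(u, w) = 1**3 = 1)
S(N, F) = -2 (S(N, F) = -2*1 = -2)
S(-96, -221)/39528 + 30959/(-7237) = -2/39528 + 30959/(-7237) = -2*1/39528 + 30959*(-1/7237) = -1/19764 - 30959/7237 = -611880913/143032068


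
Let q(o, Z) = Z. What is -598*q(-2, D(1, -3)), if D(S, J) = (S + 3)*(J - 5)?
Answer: 19136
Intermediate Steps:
D(S, J) = (-5 + J)*(3 + S) (D(S, J) = (3 + S)*(-5 + J) = (-5 + J)*(3 + S))
-598*q(-2, D(1, -3)) = -598*(-15 - 5*1 + 3*(-3) - 3*1) = -598*(-15 - 5 - 9 - 3) = -598*(-32) = 19136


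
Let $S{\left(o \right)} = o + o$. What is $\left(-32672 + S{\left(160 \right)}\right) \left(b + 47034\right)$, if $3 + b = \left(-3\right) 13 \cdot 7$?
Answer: $-1512714816$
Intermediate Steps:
$S{\left(o \right)} = 2 o$
$b = -276$ ($b = -3 + \left(-3\right) 13 \cdot 7 = -3 - 273 = -276$)
$\left(-32672 + S{\left(160 \right)}\right) \left(b + 47034\right) = \left(-32672 + 2 \cdot 160\right) \left(-276 + 47034\right) = \left(-32672 + 320\right) 46758 = \left(-32352\right) 46758 = -1512714816$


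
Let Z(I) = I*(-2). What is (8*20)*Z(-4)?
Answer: 1280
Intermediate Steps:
Z(I) = -2*I
(8*20)*Z(-4) = (8*20)*(-2*(-4)) = 160*8 = 1280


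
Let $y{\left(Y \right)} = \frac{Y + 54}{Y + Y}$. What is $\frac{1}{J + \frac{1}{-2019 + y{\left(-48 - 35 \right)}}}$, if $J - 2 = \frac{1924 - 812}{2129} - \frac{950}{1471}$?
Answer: $\frac{1049530734875}{1968915918006} \approx 0.53305$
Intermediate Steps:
$y{\left(Y \right)} = \frac{54 + Y}{2 Y}$
$J = \frac{5876720}{3131759}$ ($J = 2 - \left(\frac{950}{1471} - \frac{1924 - 812}{2129}\right) = 2 + \left(1112 \cdot \frac{1}{2129} - \frac{950}{1471}\right) = 2 + \left(\frac{1112}{2129} - \frac{950}{1471}\right) = 2 - \frac{386798}{3131759} = \frac{5876720}{3131759} \approx 1.8765$)
$\frac{1}{J + \frac{1}{-2019 + y{\left(-48 - 35 \right)}}} = \frac{1}{\frac{5876720}{3131759} + \frac{1}{-2019 + \frac{54 - 83}{2 \left(-48 - 35\right)}}} = \frac{1}{\frac{5876720}{3131759} + \frac{1}{-2019 + \frac{54 - 83}{2 \left(-83\right)}}} = \frac{1}{\frac{5876720}{3131759} + \frac{1}{-2019 + \frac{1}{2} \left(- \frac{1}{83}\right) \left(-29\right)}} = \frac{1}{\frac{5876720}{3131759} + \frac{1}{-2019 + \frac{29}{166}}} = \frac{1}{\frac{5876720}{3131759} + \frac{1}{- \frac{335125}{166}}} = \frac{1}{\frac{5876720}{3131759} - \frac{166}{335125}} = \frac{1}{\frac{1968915918006}{1049530734875}} = \frac{1049530734875}{1968915918006}$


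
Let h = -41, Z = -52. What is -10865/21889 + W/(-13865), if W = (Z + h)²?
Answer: -108718/97055 ≈ -1.1202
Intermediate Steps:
W = 8649 (W = (-52 - 41)² = (-93)² = 8649)
-10865/21889 + W/(-13865) = -10865/21889 + 8649/(-13865) = -10865*1/21889 + 8649*(-1/13865) = -205/413 - 8649/13865 = -108718/97055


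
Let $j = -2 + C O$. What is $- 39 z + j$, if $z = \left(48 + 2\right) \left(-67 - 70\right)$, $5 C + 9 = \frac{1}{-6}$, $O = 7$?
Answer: $\frac{1602811}{6} \approx 2.6714 \cdot 10^{5}$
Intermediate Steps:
$C = - \frac{11}{6}$ ($C = - \frac{9}{5} + \frac{1}{5 \left(-6\right)} = - \frac{9}{5} + \frac{1}{5} \left(- \frac{1}{6}\right) = - \frac{9}{5} - \frac{1}{30} = - \frac{11}{6} \approx -1.8333$)
$j = - \frac{89}{6}$ ($j = -2 - \frac{77}{6} = - \frac{89}{6} \approx -14.833$)
$z = -6850$ ($z = 50 \left(-137\right) = -6850$)
$- 39 z + j = \left(-39\right) \left(-6850\right) - \frac{89}{6} = 267150 - \frac{89}{6} = \frac{1602811}{6}$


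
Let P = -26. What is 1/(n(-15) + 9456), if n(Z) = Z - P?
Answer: 1/9467 ≈ 0.00010563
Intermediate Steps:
n(Z) = 26 + Z (n(Z) = Z - 1*(-26) = Z + 26 = 26 + Z)
1/(n(-15) + 9456) = 1/((26 - 15) + 9456) = 1/(11 + 9456) = 1/9467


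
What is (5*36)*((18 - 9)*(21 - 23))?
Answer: -3240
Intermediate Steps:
(5*36)*((18 - 9)*(21 - 23)) = 180*(9*(-2)) = 180*(-18) = -3240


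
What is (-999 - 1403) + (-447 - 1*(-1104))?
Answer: -1745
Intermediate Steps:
(-999 - 1403) + (-447 - 1*(-1104)) = -2402 + (-447 + 1104) = -2402 + 657 = -1745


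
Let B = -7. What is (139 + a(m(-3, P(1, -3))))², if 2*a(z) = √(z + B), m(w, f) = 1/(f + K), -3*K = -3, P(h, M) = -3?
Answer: (556 + I*√30)²/16 ≈ 19319.0 + 380.67*I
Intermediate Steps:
K = 1 (K = -⅓*(-3) = 1)
m(w, f) = 1/(1 + f) (m(w, f) = 1/(f + 1) = 1/(1 + f))
a(z) = √(-7 + z)/2 (a(z) = √(z - 7)/2 = √(-7 + z)/2)
(139 + a(m(-3, P(1, -3))))² = (139 + √(-7 + 1/(1 - 3))/2)² = (139 + √(-7 + 1/(-2))/2)² = (139 + √(-7 - ½)/2)² = (139 + √(-15/2)/2)² = (139 + (I*√30/2)/2)² = (139 + I*√30/4)²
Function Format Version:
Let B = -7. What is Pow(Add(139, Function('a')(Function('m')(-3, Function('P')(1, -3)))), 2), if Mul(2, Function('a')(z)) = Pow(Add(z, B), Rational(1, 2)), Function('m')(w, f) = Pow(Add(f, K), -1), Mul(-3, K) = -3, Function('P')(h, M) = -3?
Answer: Mul(Rational(1, 16), Pow(Add(556, Mul(I, Pow(30, Rational(1, 2)))), 2)) ≈ Add(19319., Mul(380.67, I))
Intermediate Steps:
K = 1 (K = Mul(Rational(-1, 3), -3) = 1)
Function('m')(w, f) = Pow(Add(1, f), -1) (Function('m')(w, f) = Pow(Add(f, 1), -1) = Pow(Add(1, f), -1))
Function('a')(z) = Mul(Rational(1, 2), Pow(Add(-7, z), Rational(1, 2))) (Function('a')(z) = Mul(Rational(1, 2), Pow(Add(z, -7), Rational(1, 2))) = Mul(Rational(1, 2), Pow(Add(-7, z), Rational(1, 2))))
Pow(Add(139, Function('a')(Function('m')(-3, Function('P')(1, -3)))), 2) = Pow(Add(139, Mul(Rational(1, 2), Pow(Add(-7, Pow(Add(1, -3), -1)), Rational(1, 2)))), 2) = Pow(Add(139, Mul(Rational(1, 2), Pow(Add(-7, Pow(-2, -1)), Rational(1, 2)))), 2) = Pow(Add(139, Mul(Rational(1, 2), Pow(Add(-7, Rational(-1, 2)), Rational(1, 2)))), 2) = Pow(Add(139, Mul(Rational(1, 2), Pow(Rational(-15, 2), Rational(1, 2)))), 2) = Pow(Add(139, Mul(Rational(1, 2), Mul(Rational(1, 2), I, Pow(30, Rational(1, 2))))), 2) = Pow(Add(139, Mul(Rational(1, 4), I, Pow(30, Rational(1, 2)))), 2)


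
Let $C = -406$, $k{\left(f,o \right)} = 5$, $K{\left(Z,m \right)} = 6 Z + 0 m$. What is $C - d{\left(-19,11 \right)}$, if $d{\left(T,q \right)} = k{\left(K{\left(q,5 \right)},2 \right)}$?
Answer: $-411$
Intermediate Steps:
$K{\left(Z,m \right)} = 6 Z$ ($K{\left(Z,m \right)} = 6 Z + 0 = 6 Z$)
$d{\left(T,q \right)} = 5$
$C - d{\left(-19,11 \right)} = -406 - 5 = -411$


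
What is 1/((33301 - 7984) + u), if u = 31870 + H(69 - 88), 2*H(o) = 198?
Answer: 1/57286 ≈ 1.7456e-5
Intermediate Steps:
H(o) = 99 (H(o) = (½)*198 = 99)
u = 31969 (u = 31870 + 99 = 31969)
1/((33301 - 7984) + u) = 1/((33301 - 7984) + 31969) = 1/(25317 + 31969) = 1/57286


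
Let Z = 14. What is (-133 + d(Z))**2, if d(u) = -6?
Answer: 19321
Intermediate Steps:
(-133 + d(Z))**2 = (-133 - 6)**2 = (-139)**2 = 19321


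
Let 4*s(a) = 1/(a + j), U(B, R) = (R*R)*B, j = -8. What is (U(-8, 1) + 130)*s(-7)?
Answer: -61/30 ≈ -2.0333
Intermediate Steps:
U(B, R) = B*R² (U(B, R) = R²*B = B*R²)
s(a) = 1/(4*(-8 + a)) (s(a) = 1/(4*(a - 8)) = 1/(4*(-8 + a)))
(U(-8, 1) + 130)*s(-7) = (-8*1² + 130)*(1/(4*(-8 - 7))) = (-8*1 + 130)*((¼)/(-15)) = (-8 + 130)*((¼)*(-1/15)) = 122*(-1/60) = -61/30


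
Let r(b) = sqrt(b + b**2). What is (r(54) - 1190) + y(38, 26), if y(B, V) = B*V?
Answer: -202 + 3*sqrt(330) ≈ -147.50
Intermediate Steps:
(r(54) - 1190) + y(38, 26) = (sqrt(54*(1 + 54)) - 1190) + 38*26 = (sqrt(54*55) - 1190) + 988 = (sqrt(2970) - 1190) + 988 = (3*sqrt(330) - 1190) + 988 = (-1190 + 3*sqrt(330)) + 988 = -202 + 3*sqrt(330)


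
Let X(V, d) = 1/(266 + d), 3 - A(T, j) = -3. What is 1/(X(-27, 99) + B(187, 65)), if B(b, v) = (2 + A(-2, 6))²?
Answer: 365/23361 ≈ 0.015624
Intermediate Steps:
A(T, j) = 6 (A(T, j) = 3 - 1*(-3) = 3 + 3 = 6)
B(b, v) = 64 (B(b, v) = (2 + 6)² = 8² = 64)
1/(X(-27, 99) + B(187, 65)) = 1/(1/(266 + 99) + 64) = 1/(1/365 + 64) = 1/(23361/365) = 365/23361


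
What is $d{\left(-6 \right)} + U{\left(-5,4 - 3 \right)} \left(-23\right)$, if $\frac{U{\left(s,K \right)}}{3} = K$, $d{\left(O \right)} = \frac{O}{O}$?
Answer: $-68$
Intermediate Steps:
$d{\left(O \right)} = 1$
$U{\left(s,K \right)} = 3 K$
$d{\left(-6 \right)} + U{\left(-5,4 - 3 \right)} \left(-23\right) = 1 + 3 \left(4 - 3\right) \left(-23\right) = 1 + 3 \cdot 1 \left(-23\right) = 1 + 3 \left(-23\right) = 1 - 69 = -68$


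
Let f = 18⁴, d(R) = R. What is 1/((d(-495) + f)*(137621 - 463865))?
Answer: -1/34086299364 ≈ -2.9337e-11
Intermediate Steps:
f = 104976
1/((d(-495) + f)*(137621 - 463865)) = 1/((-495 + 104976)*(137621 - 463865)) = 1/(104481*(-326244)) = 1/(-34086299364) = -1/34086299364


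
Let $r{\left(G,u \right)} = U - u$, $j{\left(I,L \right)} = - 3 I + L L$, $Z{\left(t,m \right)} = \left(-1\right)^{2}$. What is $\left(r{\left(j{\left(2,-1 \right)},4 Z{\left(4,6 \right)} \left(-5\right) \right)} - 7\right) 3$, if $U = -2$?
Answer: $33$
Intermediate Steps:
$Z{\left(t,m \right)} = 1$
$j{\left(I,L \right)} = L^{2} - 3 I$ ($j{\left(I,L \right)} = - 3 I + L^{2} = L^{2} - 3 I$)
$r{\left(G,u \right)} = -2 - u$
$\left(r{\left(j{\left(2,-1 \right)},4 Z{\left(4,6 \right)} \left(-5\right) \right)} - 7\right) 3 = \left(\left(-2 - 4 \cdot 1 \left(-5\right)\right) - 7\right) 3 = \left(\left(-2 - 4 \left(-5\right)\right) - 7\right) 3 = \left(\left(-2 - -20\right) - 7\right) 3 = \left(\left(-2 + 20\right) - 7\right) 3 = \left(18 - 7\right) 3 = 11 \cdot 3 = 33$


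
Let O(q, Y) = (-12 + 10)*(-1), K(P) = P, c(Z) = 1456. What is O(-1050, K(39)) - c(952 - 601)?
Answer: -1454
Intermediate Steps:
O(q, Y) = 2 (O(q, Y) = -2*(-1) = 2)
O(-1050, K(39)) - c(952 - 601) = 2 - 1*1456 = 2 - 1456 = -1454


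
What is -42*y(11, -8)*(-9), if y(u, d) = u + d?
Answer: 1134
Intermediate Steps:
y(u, d) = d + u
-42*y(11, -8)*(-9) = -42*(-8 + 11)*(-9) = -42*3*(-9) = -126*(-9) = 1134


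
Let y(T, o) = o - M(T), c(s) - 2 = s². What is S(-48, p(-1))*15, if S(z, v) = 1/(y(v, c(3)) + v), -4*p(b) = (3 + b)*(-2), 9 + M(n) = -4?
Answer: ⅗ ≈ 0.60000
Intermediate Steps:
M(n) = -13 (M(n) = -9 - 4 = -13)
c(s) = 2 + s²
p(b) = 3/2 + b/2 (p(b) = -(3 + b)*(-2)/4 = -(-6 - 2*b)/4 = 3/2 + b/2)
y(T, o) = 13 + o (y(T, o) = o - 1*(-13) = o + 13 = 13 + o)
S(z, v) = 1/(24 + v) (S(z, v) = 1/((13 + (2 + 3²)) + v) = 1/((13 + (2 + 9)) + v) = 1/((13 + 11) + v) = 1/(24 + v))
S(-48, p(-1))*15 = 15/(24 + (3/2 + (½)*(-1))) = 15/(24 + (3/2 - ½)) = 15/(24 + 1) = 15/25 = (1/25)*15 = ⅗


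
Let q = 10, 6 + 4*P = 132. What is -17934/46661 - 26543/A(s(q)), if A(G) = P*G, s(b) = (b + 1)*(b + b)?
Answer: -123891413/29396430 ≈ -4.2145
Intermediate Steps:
P = 63/2 (P = -3/2 + (¼)*132 = -3/2 + 33 = 63/2 ≈ 31.500)
s(b) = 2*b*(1 + b) (s(b) = (1 + b)*(2*b) = 2*b*(1 + b))
A(G) = 63*G/2
-17934/46661 - 26543/A(s(q)) = -17934/46661 - 26543*1/(630*(1 + 10)) = -17934*1/46661 - 26543/(63*(2*10*11)/2) = -17934/46661 - 26543/((63/2)*220) = -17934/46661 - 26543/6930 = -17934/46661 - 26543*1/6930 = -17934/46661 - 2413/630 = -123891413/29396430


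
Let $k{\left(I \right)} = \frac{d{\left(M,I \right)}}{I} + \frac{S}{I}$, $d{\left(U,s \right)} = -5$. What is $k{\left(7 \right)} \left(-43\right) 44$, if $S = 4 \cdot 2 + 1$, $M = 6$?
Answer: $- \frac{7568}{7} \approx -1081.1$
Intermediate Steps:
$S = 9$ ($S = 8 + 1 = 9$)
$k{\left(I \right)} = \frac{4}{I}$ ($k{\left(I \right)} = - \frac{5}{I} + \frac{9}{I} = \frac{4}{I}$)
$k{\left(7 \right)} \left(-43\right) 44 = \frac{4}{7} \left(-43\right) 44 = \left(- \frac{172}{7}\right) 44 = - \frac{7568}{7}$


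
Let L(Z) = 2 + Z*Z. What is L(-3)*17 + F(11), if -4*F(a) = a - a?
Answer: 187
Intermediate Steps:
F(a) = 0 (F(a) = -(a - a)/4 = -¼*0 = 0)
L(Z) = 2 + Z²
L(-3)*17 + F(11) = (2 + (-3)²)*17 + 0 = (2 + 9)*17 + 0 = 11*17 + 0 = 187 + 0 = 187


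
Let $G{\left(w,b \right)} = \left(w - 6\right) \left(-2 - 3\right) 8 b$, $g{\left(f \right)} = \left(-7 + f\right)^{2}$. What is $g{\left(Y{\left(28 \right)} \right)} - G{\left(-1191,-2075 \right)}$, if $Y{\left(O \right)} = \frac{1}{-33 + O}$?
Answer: $\frac{2483776296}{25} \approx 9.9351 \cdot 10^{7}$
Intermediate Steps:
$G{\left(w,b \right)} = b \left(240 - 40 w\right)$ ($G{\left(w,b \right)} = \left(-6 + w\right) \left(-5\right) 8 b = \left(30 - 5 w\right) 8 b = \left(240 - 40 w\right) b = b \left(240 - 40 w\right)$)
$g{\left(Y{\left(28 \right)} \right)} - G{\left(-1191,-2075 \right)} = \left(-7 + \frac{1}{-33 + 28}\right)^{2} - 40 \left(-2075\right) \left(6 - -1191\right) = \left(-7 + \frac{1}{-5}\right)^{2} - 40 \left(-2075\right) \left(6 + 1191\right) = \left(-7 - \frac{1}{5}\right)^{2} - 40 \left(-2075\right) 1197 = \left(- \frac{36}{5}\right)^{2} - -99351000 = \frac{1296}{25} + 99351000 = \frac{2483776296}{25}$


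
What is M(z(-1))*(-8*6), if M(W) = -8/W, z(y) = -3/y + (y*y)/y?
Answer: 192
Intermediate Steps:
z(y) = y - 3/y (z(y) = -3/y + y²/y = -3/y + y = y - 3/y)
M(z(-1))*(-8*6) = (-8/(-1 - 3/(-1)))*(-8*6) = -8/(-1 - 3*(-1))*(-48) = -8/(-1 + 3)*(-48) = -8/2*(-48) = -8*½*(-48) = -4*(-48) = 192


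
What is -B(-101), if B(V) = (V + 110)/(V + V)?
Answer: 9/202 ≈ 0.044554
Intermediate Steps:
B(V) = (110 + V)/(2*V) (B(V) = (110 + V)/((2*V)) = (110 + V)*(1/(2*V)) = (110 + V)/(2*V))
-B(-101) = -(110 - 101)/(2*(-101)) = -(-1)*9/(2*101) = -1*(-9/202) = 9/202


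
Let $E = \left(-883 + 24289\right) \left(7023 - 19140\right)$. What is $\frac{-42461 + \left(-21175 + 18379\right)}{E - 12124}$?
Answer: $\frac{45257}{283622626} \approx 0.00015957$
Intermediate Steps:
$E = -283610502$ ($E = 23406 \left(-12117\right) = -283610502$)
$\frac{-42461 + \left(-21175 + 18379\right)}{E - 12124} = \frac{-42461 + \left(-21175 + 18379\right)}{-283610502 - 12124} = \frac{-42461 - 2796}{-283622626} = \left(-45257\right) \left(- \frac{1}{283622626}\right) = \frac{45257}{283622626}$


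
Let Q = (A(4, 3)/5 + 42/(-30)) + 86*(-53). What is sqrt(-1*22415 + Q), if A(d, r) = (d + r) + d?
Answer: I*sqrt(674305)/5 ≈ 164.23*I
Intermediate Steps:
A(d, r) = r + 2*d
Q = -22786/5 (Q = ((3 + 2*4)/5 + 42/(-30)) + 86*(-53) = ((3 + 8)*(1/5) + 42*(-1/30)) - 4558 = (11*(1/5) - 7/5) - 4558 = (11/5 - 7/5) - 4558 = 4/5 - 4558 = -22786/5 ≈ -4557.2)
sqrt(-1*22415 + Q) = sqrt(-1*22415 - 22786/5) = sqrt(-22415 - 22786/5) = sqrt(-134861/5) = I*sqrt(674305)/5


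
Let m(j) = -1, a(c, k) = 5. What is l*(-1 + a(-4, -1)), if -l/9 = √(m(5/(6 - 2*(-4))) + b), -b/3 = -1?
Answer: -36*√2 ≈ -50.912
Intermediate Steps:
b = 3 (b = -3*(-1) = 3)
l = -9*√2 (l = -9*√(-1 + 3) = -9*√2 ≈ -12.728)
l*(-1 + a(-4, -1)) = (-9*√2)*(-1 + 5) = -9*√2*4 = -36*√2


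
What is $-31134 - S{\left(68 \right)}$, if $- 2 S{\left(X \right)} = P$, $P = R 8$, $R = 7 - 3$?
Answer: $-31118$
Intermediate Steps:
$R = 4$ ($R = 7 - 3 = 4$)
$P = 32$ ($P = 4 \cdot 8 = 32$)
$S{\left(X \right)} = -16$ ($S{\left(X \right)} = \left(- \frac{1}{2}\right) 32 = -16$)
$-31134 - S{\left(68 \right)} = -31134 - -16 = -31134 + 16 = -31118$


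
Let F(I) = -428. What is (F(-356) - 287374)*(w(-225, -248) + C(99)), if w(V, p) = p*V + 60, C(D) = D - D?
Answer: -16076619720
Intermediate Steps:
C(D) = 0
w(V, p) = 60 + V*p (w(V, p) = V*p + 60 = 60 + V*p)
(F(-356) - 287374)*(w(-225, -248) + C(99)) = (-428 - 287374)*((60 - 225*(-248)) + 0) = -287802*((60 + 55800) + 0) = -287802*(55860 + 0) = -287802*55860 = -16076619720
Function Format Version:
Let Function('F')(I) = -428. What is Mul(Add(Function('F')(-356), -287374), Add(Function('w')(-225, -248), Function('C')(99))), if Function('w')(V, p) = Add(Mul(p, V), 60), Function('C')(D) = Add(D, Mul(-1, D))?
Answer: -16076619720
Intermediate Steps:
Function('C')(D) = 0
Function('w')(V, p) = Add(60, Mul(V, p)) (Function('w')(V, p) = Add(Mul(V, p), 60) = Add(60, Mul(V, p)))
Mul(Add(Function('F')(-356), -287374), Add(Function('w')(-225, -248), Function('C')(99))) = Mul(Add(-428, -287374), Add(Add(60, Mul(-225, -248)), 0)) = Mul(-287802, Add(Add(60, 55800), 0)) = Mul(-287802, Add(55860, 0)) = Mul(-287802, 55860) = -16076619720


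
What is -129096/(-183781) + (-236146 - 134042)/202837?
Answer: -41848075476/37277586697 ≈ -1.1226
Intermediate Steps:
-129096/(-183781) + (-236146 - 134042)/202837 = -129096*(-1/183781) - 370188*1/202837 = 129096/183781 - 370188/202837 = -41848075476/37277586697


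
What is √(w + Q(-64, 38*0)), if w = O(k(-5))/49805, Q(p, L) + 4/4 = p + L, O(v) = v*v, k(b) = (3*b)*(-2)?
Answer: I*√6447605885/9961 ≈ 8.0611*I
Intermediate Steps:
k(b) = -6*b
O(v) = v²
Q(p, L) = -1 + L + p (Q(p, L) = -1 + (p + L) = -1 + (L + p) = -1 + L + p)
w = 180/9961 (w = (-6*(-5))²/49805 = 30²*(1/49805) = 900*(1/49805) = 180/9961 ≈ 0.018070)
√(w + Q(-64, 38*0)) = √(180/9961 + (-1 + 38*0 - 64)) = √(180/9961 + (-1 + 0 - 64)) = √(180/9961 - 65) = √(-647285/9961) = I*√6447605885/9961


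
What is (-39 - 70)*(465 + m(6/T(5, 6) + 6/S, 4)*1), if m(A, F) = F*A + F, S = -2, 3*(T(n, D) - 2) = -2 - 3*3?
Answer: -241217/5 ≈ -48243.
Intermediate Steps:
T(n, D) = -5/3 (T(n, D) = 2 + (-2 - 3*3)/3 = 2 + (-2 - 9)/3 = 2 + (1/3)*(-11) = 2 - 11/3 = -5/3)
m(A, F) = F + A*F (m(A, F) = A*F + F = F + A*F)
(-39 - 70)*(465 + m(6/T(5, 6) + 6/S, 4)*1) = (-39 - 70)*(465 + (4*(1 + (6/(-5/3) + 6/(-2))))*1) = -109*(465 + (4*(1 + (6*(-3/5) + 6*(-1/2))))*1) = -109*(465 + (4*(1 + (-18/5 - 3)))*1) = -109*(465 + (4*(1 - 33/5))*1) = -109*(465 + (4*(-28/5))*1) = -109*(465 - 112/5*1) = -109*(465 - 112/5) = -109*2213/5 = -241217/5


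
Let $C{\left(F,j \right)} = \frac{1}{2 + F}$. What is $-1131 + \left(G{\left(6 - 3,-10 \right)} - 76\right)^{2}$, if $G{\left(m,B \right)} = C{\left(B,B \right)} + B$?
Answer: $\frac{402337}{64} \approx 6286.5$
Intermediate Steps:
$G{\left(m,B \right)} = B + \frac{1}{2 + B}$ ($G{\left(m,B \right)} = \frac{1}{2 + B} + B = B + \frac{1}{2 + B}$)
$-1131 + \left(G{\left(6 - 3,-10 \right)} - 76\right)^{2} = -1131 + \left(\frac{1 - 10 \left(2 - 10\right)}{2 - 10} - 76\right)^{2} = -1131 + \left(\frac{1 - -80}{-8} - 76\right)^{2} = -1131 + \left(- \frac{1 + 80}{8} - 76\right)^{2} = -1131 + \left(\left(- \frac{1}{8}\right) 81 - 76\right)^{2} = -1131 + \left(- \frac{81}{8} - 76\right)^{2} = -1131 + \left(- \frac{689}{8}\right)^{2} = -1131 + \frac{474721}{64} = \frac{402337}{64}$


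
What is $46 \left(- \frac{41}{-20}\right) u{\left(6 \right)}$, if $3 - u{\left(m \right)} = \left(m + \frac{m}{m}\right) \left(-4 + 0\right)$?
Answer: $\frac{29233}{10} \approx 2923.3$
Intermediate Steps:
$u{\left(m \right)} = 7 + 4 m$ ($u{\left(m \right)} = 3 - \left(m + \frac{m}{m}\right) \left(-4 + 0\right) = 3 - \left(m + 1\right) \left(-4\right) = 3 - \left(1 + m\right) \left(-4\right) = 3 - \left(-4 - 4 m\right) = 3 + \left(4 + 4 m\right) = 7 + 4 m$)
$46 \left(- \frac{41}{-20}\right) u{\left(6 \right)} = 46 \left(- \frac{41}{-20}\right) \left(7 + 4 \cdot 6\right) = 46 \left(\left(-41\right) \left(- \frac{1}{20}\right)\right) \left(7 + 24\right) = 46 \cdot \frac{41}{20} \cdot 31 = \frac{943}{10} \cdot 31 = \frac{29233}{10}$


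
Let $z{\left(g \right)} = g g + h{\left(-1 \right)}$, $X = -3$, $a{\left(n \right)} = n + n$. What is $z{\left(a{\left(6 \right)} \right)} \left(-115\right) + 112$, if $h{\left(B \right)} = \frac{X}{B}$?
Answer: $-16793$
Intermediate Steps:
$a{\left(n \right)} = 2 n$
$h{\left(B \right)} = - \frac{3}{B}$
$z{\left(g \right)} = 3 + g^{2}$ ($z{\left(g \right)} = g g - \frac{3}{-1} = g^{2} - -3 = g^{2} + 3 = 3 + g^{2}$)
$z{\left(a{\left(6 \right)} \right)} \left(-115\right) + 112 = \left(3 + \left(2 \cdot 6\right)^{2}\right) \left(-115\right) + 112 = \left(3 + 12^{2}\right) \left(-115\right) + 112 = \left(3 + 144\right) \left(-115\right) + 112 = 147 \left(-115\right) + 112 = -16905 + 112 = -16793$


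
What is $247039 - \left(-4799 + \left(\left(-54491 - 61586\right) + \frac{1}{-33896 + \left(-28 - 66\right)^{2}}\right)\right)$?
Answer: $\frac{9219949901}{25060} \approx 3.6792 \cdot 10^{5}$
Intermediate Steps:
$247039 - \left(-4799 + \left(\left(-54491 - 61586\right) + \frac{1}{-33896 + \left(-28 - 66\right)^{2}}\right)\right) = 247039 - \left(-4799 + \left(\left(-54491 - 61586\right) + \frac{1}{-33896 + \left(-94\right)^{2}}\right)\right) = 247039 - \left(-4799 - \left(116077 - \frac{1}{-33896 + 8836}\right)\right) = 247039 - \left(-4799 - \left(116077 - \frac{1}{-25060}\right)\right) = 247039 - \left(-4799 - \frac{2908889621}{25060}\right) = 247039 - - \frac{3029152561}{25060} = 247039 + \frac{3029152561}{25060} = \frac{9219949901}{25060}$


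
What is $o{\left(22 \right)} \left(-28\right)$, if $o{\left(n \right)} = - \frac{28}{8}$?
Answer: $98$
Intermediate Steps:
$o{\left(n \right)} = - \frac{7}{2}$ ($o{\left(n \right)} = \left(-28\right) \frac{1}{8} = - \frac{7}{2}$)
$o{\left(22 \right)} \left(-28\right) = \left(- \frac{7}{2}\right) \left(-28\right) = 98$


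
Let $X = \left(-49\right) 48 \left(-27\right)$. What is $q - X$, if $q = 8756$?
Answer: $-54748$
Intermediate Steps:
$X = 63504$ ($X = \left(-2352\right) \left(-27\right) = 63504$)
$q - X = 8756 - 63504 = -54748$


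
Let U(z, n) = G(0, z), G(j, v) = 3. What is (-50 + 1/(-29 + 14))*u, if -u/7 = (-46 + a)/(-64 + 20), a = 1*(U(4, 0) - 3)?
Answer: 120911/330 ≈ 366.40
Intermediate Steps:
U(z, n) = 3
a = 0 (a = 1*(3 - 3) = 1*0 = 0)
u = -161/22 (u = -7*(-46 + 0)/(-64 + 20) = -(-322)/(-44) = -(-322)*(-1)/44 = -7*23/22 = -161/22 ≈ -7.3182)
(-50 + 1/(-29 + 14))*u = (-50 + 1/(-29 + 14))*(-161/22) = (-50 + 1/(-15))*(-161/22) = (-50 - 1/15)*(-161/22) = -751/15*(-161/22) = 120911/330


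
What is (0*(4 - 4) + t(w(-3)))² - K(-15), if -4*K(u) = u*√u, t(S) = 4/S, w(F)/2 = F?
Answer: 4/9 - 15*I*√15/4 ≈ 0.44444 - 14.524*I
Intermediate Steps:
w(F) = 2*F
K(u) = -u^(3/2)/4 (K(u) = -u*√u/4 = -u^(3/2)/4)
(0*(4 - 4) + t(w(-3)))² - K(-15) = (0*(4 - 4) + 4/((2*(-3))))² - (-1)*(-15)^(3/2)/4 = (0*0 + 4/(-6))² - (-1)*(-15*I*√15)/4 = (0 + 4*(-⅙))² - 15*I*√15/4 = (0 - ⅔)² - 15*I*√15/4 = (-⅔)² - 15*I*√15/4 = 4/9 - 15*I*√15/4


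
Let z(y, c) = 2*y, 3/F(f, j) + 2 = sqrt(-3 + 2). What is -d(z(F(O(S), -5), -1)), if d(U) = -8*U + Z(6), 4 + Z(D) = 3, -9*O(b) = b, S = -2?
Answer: -91/5 - 48*I/5 ≈ -18.2 - 9.6*I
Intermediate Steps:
O(b) = -b/9
Z(D) = -1 (Z(D) = -4 + 3 = -1)
F(f, j) = 3*(-2 - I)/5 (F(f, j) = 3/(-2 + sqrt(-3 + 2)) = 3/(-2 + sqrt(-1)) = 3/(-2 + I) = 3*((-2 - I)/5) = 3*(-2 - I)/5)
d(U) = -1 - 8*U (d(U) = -8*U - 1 = -1 - 8*U)
-d(z(F(O(S), -5), -1)) = -(-1 - 16*(-6/5 - 3*I/5)) = -(-1 - 8*(-12/5 - 6*I/5)) = -(-1 + (96/5 + 48*I/5)) = -(91/5 + 48*I/5) = -91/5 - 48*I/5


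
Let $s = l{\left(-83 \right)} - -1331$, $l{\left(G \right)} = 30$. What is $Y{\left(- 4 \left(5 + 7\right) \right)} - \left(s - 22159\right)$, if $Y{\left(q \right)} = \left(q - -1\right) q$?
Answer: $23054$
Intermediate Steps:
$Y{\left(q \right)} = q \left(1 + q\right)$ ($Y{\left(q \right)} = \left(q + 1\right) q = \left(1 + q\right) q = q \left(1 + q\right)$)
$s = 1361$ ($s = 30 - -1331 = 30 + 1331 = 1361$)
$Y{\left(- 4 \left(5 + 7\right) \right)} - \left(s - 22159\right) = - 4 \left(5 + 7\right) \left(1 - 4 \left(5 + 7\right)\right) - \left(1361 - 22159\right) = \left(-4\right) 12 \left(1 - 48\right) - -20798 = - 48 \left(1 - 48\right) + 20798 = \left(-48\right) \left(-47\right) + 20798 = 2256 + 20798 = 23054$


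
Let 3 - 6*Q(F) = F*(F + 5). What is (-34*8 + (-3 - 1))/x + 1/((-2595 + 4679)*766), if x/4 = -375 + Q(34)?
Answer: 73432221/633748568 ≈ 0.11587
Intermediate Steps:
Q(F) = 1/2 - F*(5 + F)/6 (Q(F) = 1/2 - F*(F + 5)/6 = 1/2 - F*(5 + F)/6)
x = -2382 (x = 4*(-375 + (1/2 - 5/6*34 - 1/6*34**2)) = 4*(-375 + (1/2 - 85/3 - 1/6*1156)) = 4*(-375 + (1/2 - 85/3 - 578/3)) = 4*(-375 - 441/2) = 4*(-1191/2) = -2382)
(-34*8 + (-3 - 1))/x + 1/((-2595 + 4679)*766) = (-34*8 + (-3 - 1))/(-2382) + 1/((-2595 + 4679)*766) = (-272 - 4)*(-1/2382) + (1/766)/2084 = -276*(-1/2382) + (1/2084)*(1/766) = 46/397 + 1/1596344 = 73432221/633748568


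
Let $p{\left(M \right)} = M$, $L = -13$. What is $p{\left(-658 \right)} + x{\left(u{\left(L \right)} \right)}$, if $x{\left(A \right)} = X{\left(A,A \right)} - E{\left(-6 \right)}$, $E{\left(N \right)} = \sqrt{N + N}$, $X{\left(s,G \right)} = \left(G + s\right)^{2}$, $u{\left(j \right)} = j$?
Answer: $18 - 2 i \sqrt{3} \approx 18.0 - 3.4641 i$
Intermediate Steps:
$E{\left(N \right)} = \sqrt{2} \sqrt{N}$ ($E{\left(N \right)} = \sqrt{2 N} = \sqrt{2} \sqrt{N}$)
$x{\left(A \right)} = 4 A^{2} - 2 i \sqrt{3}$ ($x{\left(A \right)} = \left(A + A\right)^{2} - \sqrt{2} \sqrt{-6} = \left(2 A\right)^{2} - \sqrt{2} i \sqrt{6} = 4 A^{2} - 2 i \sqrt{3}$)
$p{\left(-658 \right)} + x{\left(u{\left(L \right)} \right)} = -658 + \left(4 \left(-13\right)^{2} - 2 i \sqrt{3}\right) = -658 + \left(4 \cdot 169 - 2 i \sqrt{3}\right) = -658 + \left(676 - 2 i \sqrt{3}\right) = 18 - 2 i \sqrt{3}$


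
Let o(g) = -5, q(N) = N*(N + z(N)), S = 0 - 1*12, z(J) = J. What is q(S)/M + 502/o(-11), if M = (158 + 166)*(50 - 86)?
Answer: -40672/405 ≈ -100.42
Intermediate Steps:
S = -12 (S = 0 - 12 = -12)
q(N) = 2*N² (q(N) = N*(N + N) = N*(2*N) = 2*N²)
M = -11664 (M = 324*(-36) = -11664)
q(S)/M + 502/o(-11) = (2*(-12)²)/(-11664) + 502/(-5) = (2*144)*(-1/11664) + 502*(-⅕) = 288*(-1/11664) - 502/5 = -2/81 - 502/5 = -40672/405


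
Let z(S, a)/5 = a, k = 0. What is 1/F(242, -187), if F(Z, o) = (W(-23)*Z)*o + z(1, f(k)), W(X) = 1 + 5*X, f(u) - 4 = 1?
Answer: 1/5158981 ≈ 1.9384e-7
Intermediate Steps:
f(u) = 5 (f(u) = 4 + 1 = 5)
z(S, a) = 5*a
F(Z, o) = 25 - 114*Z*o (F(Z, o) = ((1 + 5*(-23))*Z)*o + 5*5 = ((1 - 115)*Z)*o + 25 = (-114*Z)*o + 25 = -114*Z*o + 25 = 25 - 114*Z*o)
1/F(242, -187) = 1/(25 - 114*242*(-187)) = 1/(25 + 5158956) = 1/5158981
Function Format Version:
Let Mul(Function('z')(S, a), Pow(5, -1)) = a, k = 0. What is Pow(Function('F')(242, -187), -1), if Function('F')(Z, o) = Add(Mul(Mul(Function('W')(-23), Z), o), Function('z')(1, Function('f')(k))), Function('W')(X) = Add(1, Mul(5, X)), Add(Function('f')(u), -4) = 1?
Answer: Rational(1, 5158981) ≈ 1.9384e-7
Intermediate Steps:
Function('f')(u) = 5 (Function('f')(u) = Add(4, 1) = 5)
Function('z')(S, a) = Mul(5, a)
Function('F')(Z, o) = Add(25, Mul(-114, Z, o)) (Function('F')(Z, o) = Add(Mul(Mul(Add(1, Mul(5, -23)), Z), o), Mul(5, 5)) = Add(Mul(Mul(Add(1, -115), Z), o), 25) = Add(Mul(Mul(-114, Z), o), 25) = Add(Mul(-114, Z, o), 25) = Add(25, Mul(-114, Z, o)))
Pow(Function('F')(242, -187), -1) = Pow(Add(25, Mul(-114, 242, -187)), -1) = Pow(Add(25, 5158956), -1) = Pow(5158981, -1) = Rational(1, 5158981)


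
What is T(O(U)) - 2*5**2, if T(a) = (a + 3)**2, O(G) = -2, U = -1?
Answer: -49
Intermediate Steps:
T(a) = (3 + a)**2
T(O(U)) - 2*5**2 = (3 - 2)**2 - 2*5**2 = 1**2 - 2*25 = 1 - 50 = -49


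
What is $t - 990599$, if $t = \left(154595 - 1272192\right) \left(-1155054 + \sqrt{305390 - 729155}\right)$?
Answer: $1290883894639 - 3352791 i \sqrt{47085} \approx 1.2909 \cdot 10^{12} - 7.2752 \cdot 10^{8} i$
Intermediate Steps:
$t = 1290884885238 - 3352791 i \sqrt{47085}$ ($t = - 1117597 \left(-1155054 + \sqrt{-423765}\right) = - 1117597 \left(-1155054 + 3 i \sqrt{47085}\right) = 1290884885238 - 3352791 i \sqrt{47085} \approx 1.2909 \cdot 10^{12} - 7.2752 \cdot 10^{8} i$)
$t - 990599 = \left(1290884885238 - 3352791 i \sqrt{47085}\right) - 990599 = 1290883894639 - 3352791 i \sqrt{47085}$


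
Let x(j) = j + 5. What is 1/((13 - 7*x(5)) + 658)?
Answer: 1/601 ≈ 0.0016639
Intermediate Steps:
x(j) = 5 + j
1/((13 - 7*x(5)) + 658) = 1/((13 - 7*(5 + 5)) + 658) = 1/((13 - 7*10) + 658) = 1/((13 - 70) + 658) = 1/(-57 + 658) = 1/601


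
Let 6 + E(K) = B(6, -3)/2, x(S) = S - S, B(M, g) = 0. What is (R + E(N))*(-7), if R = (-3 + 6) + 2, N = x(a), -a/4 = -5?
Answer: 7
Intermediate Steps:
a = 20 (a = -4*(-5) = 20)
x(S) = 0
N = 0
E(K) = -6 (E(K) = -6 + 0/2 = -6 + 0*(½) = -6 + 0 = -6)
R = 5 (R = 3 + 2 = 5)
(R + E(N))*(-7) = (5 - 6)*(-7) = -1*(-7) = 7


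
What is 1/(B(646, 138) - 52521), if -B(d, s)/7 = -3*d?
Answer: -1/38955 ≈ -2.5671e-5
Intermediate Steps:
B(d, s) = 21*d (B(d, s) = -(-21)*d = 21*d)
1/(B(646, 138) - 52521) = 1/(21*646 - 52521) = 1/(13566 - 52521) = 1/(-38955) = -1/38955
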